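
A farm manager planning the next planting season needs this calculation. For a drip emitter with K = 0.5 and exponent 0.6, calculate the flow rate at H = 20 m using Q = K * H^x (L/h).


Q = K * H^x
  = 0.5 * 20^0.6
  = 0.5 * 6.0342
  = 3.02 L/h


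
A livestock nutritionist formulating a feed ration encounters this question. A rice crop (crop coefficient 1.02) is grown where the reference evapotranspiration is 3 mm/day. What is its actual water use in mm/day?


ETc = Kc * ET0
    = 1.02 * 3
    = 3.06 mm/day


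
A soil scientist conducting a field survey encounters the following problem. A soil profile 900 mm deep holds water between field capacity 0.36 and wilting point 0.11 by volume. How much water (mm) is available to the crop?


AW = (FC - WP) * D
   = (0.36 - 0.11) * 900
   = 0.25 * 900
   = 225 mm


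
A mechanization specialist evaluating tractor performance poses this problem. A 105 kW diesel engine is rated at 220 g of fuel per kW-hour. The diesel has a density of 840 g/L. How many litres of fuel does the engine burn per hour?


FC = P * BSFC / rho_fuel
   = 105 * 220 / 840
   = 23100 / 840
   = 27.50 L/h


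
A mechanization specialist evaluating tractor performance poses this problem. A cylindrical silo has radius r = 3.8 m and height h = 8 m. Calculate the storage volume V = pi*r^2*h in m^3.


V = pi * r^2 * h
  = pi * 3.8^2 * 8
  = pi * 14.44 * 8
  = 362.92 m^3


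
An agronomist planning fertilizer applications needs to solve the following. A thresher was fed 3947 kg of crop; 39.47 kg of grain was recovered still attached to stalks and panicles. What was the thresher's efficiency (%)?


eta = (total - unthreshed) / total * 100
    = (3947 - 39.47) / 3947 * 100
    = 3907.53 / 3947 * 100
    = 99%


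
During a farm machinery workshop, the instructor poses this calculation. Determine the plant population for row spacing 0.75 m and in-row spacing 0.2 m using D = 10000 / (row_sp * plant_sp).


D = 10000 / (row_sp * plant_sp)
  = 10000 / (0.75 * 0.2)
  = 10000 / 0.1500
  = 66666.67 plants/ha


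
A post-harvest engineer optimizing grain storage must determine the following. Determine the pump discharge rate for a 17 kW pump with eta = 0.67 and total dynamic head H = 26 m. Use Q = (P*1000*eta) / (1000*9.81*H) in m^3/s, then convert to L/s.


Q = (P * 1000 * eta) / (rho * g * H)
  = (17 * 1000 * 0.67) / (1000 * 9.81 * 26)
  = 11390 / 255060
  = 0.04466 m^3/s = 44.66 L/s


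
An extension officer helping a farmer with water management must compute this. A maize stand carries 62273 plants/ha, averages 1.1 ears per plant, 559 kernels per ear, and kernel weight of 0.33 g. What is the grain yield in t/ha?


Y = density * ears * kernels * kw
  = 62273 * 1.1 * 559 * 0.33 g/ha
  = 12636250.34 g/ha
  = 12636.25 kg/ha = 12.64 t/ha


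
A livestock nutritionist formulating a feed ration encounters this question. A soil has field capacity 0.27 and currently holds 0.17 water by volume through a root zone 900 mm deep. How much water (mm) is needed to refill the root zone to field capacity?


SMD = (FC - theta) * D
    = (0.27 - 0.17) * 900
    = 0.100 * 900
    = 90 mm


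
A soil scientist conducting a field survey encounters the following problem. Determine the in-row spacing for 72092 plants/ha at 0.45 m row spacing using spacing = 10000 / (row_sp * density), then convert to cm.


spacing = 10000 / (row_sp * density)
        = 10000 / (0.45 * 72092)
        = 10000 / 32441.40
        = 0.30825 m = 30.82 cm


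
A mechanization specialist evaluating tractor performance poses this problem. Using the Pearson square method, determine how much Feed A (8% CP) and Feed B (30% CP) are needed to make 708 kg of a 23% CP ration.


parts_A = CP_b - target = 30 - 23 = 7
parts_B = target - CP_a = 23 - 8 = 15
total_parts = 7 + 15 = 22
Feed A = 708 * 7 / 22 = 225.27 kg
Feed B = 708 * 15 / 22 = 482.73 kg

225.27 kg


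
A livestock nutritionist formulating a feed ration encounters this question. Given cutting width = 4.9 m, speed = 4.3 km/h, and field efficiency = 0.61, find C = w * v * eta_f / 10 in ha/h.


C = w * v * eta_f / 10
  = 4.9 * 4.3 * 0.61 / 10
  = 12.85 / 10
  = 1.29 ha/h


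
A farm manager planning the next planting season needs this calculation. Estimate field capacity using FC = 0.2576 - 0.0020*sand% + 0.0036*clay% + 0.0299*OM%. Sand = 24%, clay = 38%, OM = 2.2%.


FC = 0.2576 - 0.0020*24 + 0.0036*38 + 0.0299*2.2
   = 0.2576 - 0.0480 + 0.1368 + 0.0658
   = 0.4122


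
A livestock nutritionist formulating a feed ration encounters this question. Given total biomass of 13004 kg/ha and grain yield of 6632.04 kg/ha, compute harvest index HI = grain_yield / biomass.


HI = grain_yield / biomass
   = 6632.04 / 13004
   = 0.51


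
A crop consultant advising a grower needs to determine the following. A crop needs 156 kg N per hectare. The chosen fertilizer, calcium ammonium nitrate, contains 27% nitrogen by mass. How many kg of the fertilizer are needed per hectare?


Rate = N_required / (N_content / 100)
     = 156 / (27 / 100)
     = 156 / 0.27
     = 577.78 kg/ha


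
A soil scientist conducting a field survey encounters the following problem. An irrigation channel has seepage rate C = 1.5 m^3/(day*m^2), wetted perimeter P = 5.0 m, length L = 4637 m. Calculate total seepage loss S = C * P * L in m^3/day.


S = C * P * L
  = 1.5 * 5.0 * 4637
  = 34777.50 m^3/day


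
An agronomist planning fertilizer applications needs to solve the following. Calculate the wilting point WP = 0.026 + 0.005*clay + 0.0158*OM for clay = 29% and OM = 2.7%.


WP = 0.026 + 0.005*29 + 0.0158*2.7
   = 0.026 + 0.1450 + 0.0427
   = 0.2137


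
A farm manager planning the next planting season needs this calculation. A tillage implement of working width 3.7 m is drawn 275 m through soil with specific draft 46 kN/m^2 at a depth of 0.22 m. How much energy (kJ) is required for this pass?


E = k * d * w * L
  = 46 * 0.22 * 3.7 * 275
  = 10297.10 kJ


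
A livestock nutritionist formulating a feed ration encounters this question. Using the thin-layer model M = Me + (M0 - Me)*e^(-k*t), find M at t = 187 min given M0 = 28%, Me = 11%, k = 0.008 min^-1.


M = Me + (M0 - Me) * e^(-k*t)
  = 11 + (28 - 11) * e^(-0.008*187)
  = 11 + 17 * e^(-1.496)
  = 11 + 17 * 0.22402
  = 11 + 3.8084
  = 14.81%


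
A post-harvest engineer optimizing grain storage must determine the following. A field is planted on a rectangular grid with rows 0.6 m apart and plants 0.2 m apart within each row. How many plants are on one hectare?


D = 10000 / (row_sp * plant_sp)
  = 10000 / (0.6 * 0.2)
  = 10000 / 0.1200
  = 83333.33 plants/ha


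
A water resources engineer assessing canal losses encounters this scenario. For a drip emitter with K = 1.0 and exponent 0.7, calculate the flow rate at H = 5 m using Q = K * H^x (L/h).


Q = K * H^x
  = 1.0 * 5^0.7
  = 1.0 * 3.0852
  = 3.09 L/h


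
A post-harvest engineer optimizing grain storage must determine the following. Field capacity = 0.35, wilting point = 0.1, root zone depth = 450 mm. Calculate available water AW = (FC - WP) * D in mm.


AW = (FC - WP) * D
   = (0.35 - 0.1) * 450
   = 0.25 * 450
   = 112.50 mm


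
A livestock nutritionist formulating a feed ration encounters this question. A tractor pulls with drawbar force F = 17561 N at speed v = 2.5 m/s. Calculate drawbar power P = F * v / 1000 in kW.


P = F * v / 1000
  = 17561 * 2.5 / 1000
  = 43902.50 / 1000
  = 43.90 kW


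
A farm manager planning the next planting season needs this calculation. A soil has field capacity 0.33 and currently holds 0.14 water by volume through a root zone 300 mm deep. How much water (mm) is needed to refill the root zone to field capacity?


SMD = (FC - theta) * D
    = (0.33 - 0.14) * 300
    = 0.190 * 300
    = 57 mm


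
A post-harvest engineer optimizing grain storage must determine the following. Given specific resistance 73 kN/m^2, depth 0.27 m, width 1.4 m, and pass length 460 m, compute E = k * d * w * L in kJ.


E = k * d * w * L
  = 73 * 0.27 * 1.4 * 460
  = 12693.24 kJ


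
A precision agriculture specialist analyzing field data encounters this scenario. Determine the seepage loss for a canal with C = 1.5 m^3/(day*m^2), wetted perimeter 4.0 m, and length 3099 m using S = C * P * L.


S = C * P * L
  = 1.5 * 4.0 * 3099
  = 18594 m^3/day


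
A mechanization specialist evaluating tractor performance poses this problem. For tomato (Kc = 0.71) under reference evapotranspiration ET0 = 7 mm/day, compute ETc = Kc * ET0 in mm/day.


ETc = Kc * ET0
    = 0.71 * 7
    = 4.97 mm/day


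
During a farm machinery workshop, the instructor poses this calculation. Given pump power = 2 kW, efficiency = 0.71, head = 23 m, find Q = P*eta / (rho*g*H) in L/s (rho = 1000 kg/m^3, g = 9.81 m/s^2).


Q = (P * 1000 * eta) / (rho * g * H)
  = (2 * 1000 * 0.71) / (1000 * 9.81 * 23)
  = 1420 / 225630
  = 0.00629 m^3/s = 6.29 L/s


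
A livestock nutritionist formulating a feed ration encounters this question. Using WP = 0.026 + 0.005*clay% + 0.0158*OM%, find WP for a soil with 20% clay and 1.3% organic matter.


WP = 0.026 + 0.005*20 + 0.0158*1.3
   = 0.026 + 0.1000 + 0.0205
   = 0.1465


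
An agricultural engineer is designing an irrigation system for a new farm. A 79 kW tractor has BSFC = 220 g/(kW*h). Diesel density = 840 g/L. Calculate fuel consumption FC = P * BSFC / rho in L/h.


FC = P * BSFC / rho_fuel
   = 79 * 220 / 840
   = 17380 / 840
   = 20.69 L/h


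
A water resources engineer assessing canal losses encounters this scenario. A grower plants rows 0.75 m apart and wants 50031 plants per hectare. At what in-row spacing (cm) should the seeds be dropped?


spacing = 10000 / (row_sp * density)
        = 10000 / (0.75 * 50031)
        = 10000 / 37523.25
        = 0.26650 m = 26.65 cm


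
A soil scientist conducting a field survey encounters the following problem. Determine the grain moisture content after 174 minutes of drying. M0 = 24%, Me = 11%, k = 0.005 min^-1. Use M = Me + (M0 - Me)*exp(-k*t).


M = Me + (M0 - Me) * e^(-k*t)
  = 11 + (24 - 11) * e^(-0.005*174)
  = 11 + 13 * e^(-0.870)
  = 11 + 13 * 0.41895
  = 11 + 5.4464
  = 16.45%


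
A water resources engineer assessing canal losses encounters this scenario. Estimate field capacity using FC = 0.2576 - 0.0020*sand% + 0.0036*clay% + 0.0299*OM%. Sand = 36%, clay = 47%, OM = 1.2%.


FC = 0.2576 - 0.0020*36 + 0.0036*47 + 0.0299*1.2
   = 0.2576 - 0.0720 + 0.1692 + 0.0359
   = 0.3907


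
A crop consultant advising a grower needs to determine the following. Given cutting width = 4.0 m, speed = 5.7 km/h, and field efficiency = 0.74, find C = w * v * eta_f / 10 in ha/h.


C = w * v * eta_f / 10
  = 4.0 * 5.7 * 0.74 / 10
  = 16.87 / 10
  = 1.69 ha/h


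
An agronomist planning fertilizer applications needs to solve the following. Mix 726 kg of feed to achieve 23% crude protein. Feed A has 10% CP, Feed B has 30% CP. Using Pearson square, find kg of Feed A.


parts_A = CP_b - target = 30 - 23 = 7
parts_B = target - CP_a = 23 - 10 = 13
total_parts = 7 + 13 = 20
Feed A = 726 * 7 / 20 = 254.10 kg
Feed B = 726 * 13 / 20 = 471.90 kg

254.10 kg


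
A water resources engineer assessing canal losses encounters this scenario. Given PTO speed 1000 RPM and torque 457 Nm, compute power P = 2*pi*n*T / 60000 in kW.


P = 2*pi*n*T / 60000
  = 2*pi * 1000 * 457 / 60000
  = 2871415.69 / 60000
  = 47.86 kW


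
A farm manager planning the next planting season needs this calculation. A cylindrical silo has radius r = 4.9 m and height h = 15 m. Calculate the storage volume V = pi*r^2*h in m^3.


V = pi * r^2 * h
  = pi * 4.9^2 * 15
  = pi * 24.01 * 15
  = 1131.44 m^3


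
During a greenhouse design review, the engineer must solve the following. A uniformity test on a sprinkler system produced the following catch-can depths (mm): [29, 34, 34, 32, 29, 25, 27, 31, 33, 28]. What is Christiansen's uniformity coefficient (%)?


xbar = 302 / 10 = 30.200
sum|xi - xbar| = 26
CU = 100 * (1 - 26 / (10 * 30.200))
   = 100 * (1 - 0.0861)
   = 91.39%


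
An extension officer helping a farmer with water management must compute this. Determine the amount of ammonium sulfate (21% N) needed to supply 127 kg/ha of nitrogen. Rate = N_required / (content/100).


Rate = N_required / (N_content / 100)
     = 127 / (21 / 100)
     = 127 / 0.21
     = 604.76 kg/ha


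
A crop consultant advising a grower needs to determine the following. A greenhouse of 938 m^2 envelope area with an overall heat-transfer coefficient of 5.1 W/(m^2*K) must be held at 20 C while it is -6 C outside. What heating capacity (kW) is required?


dT = 20 - (-6) = 26 K
Q = U * A * dT
  = 5.1 * 938 * 26
  = 124378.80 W = 124.38 kW


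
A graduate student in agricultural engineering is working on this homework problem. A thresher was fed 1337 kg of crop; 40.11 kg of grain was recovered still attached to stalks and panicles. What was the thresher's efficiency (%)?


eta = (total - unthreshed) / total * 100
    = (1337 - 40.11) / 1337 * 100
    = 1296.89 / 1337 * 100
    = 97%


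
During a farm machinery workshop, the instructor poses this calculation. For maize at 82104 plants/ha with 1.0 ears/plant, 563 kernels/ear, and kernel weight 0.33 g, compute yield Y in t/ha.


Y = density * ears * kernels * kw
  = 82104 * 1.0 * 563 * 0.33 g/ha
  = 15254102.16 g/ha
  = 15254.10 kg/ha = 15.25 t/ha


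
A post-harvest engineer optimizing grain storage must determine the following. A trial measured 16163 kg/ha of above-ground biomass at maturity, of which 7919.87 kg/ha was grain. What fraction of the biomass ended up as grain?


HI = grain_yield / biomass
   = 7919.87 / 16163
   = 0.49


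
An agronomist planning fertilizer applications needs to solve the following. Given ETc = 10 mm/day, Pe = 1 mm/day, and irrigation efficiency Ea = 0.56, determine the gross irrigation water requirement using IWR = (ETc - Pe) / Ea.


IWR = (ETc - Pe) / Ea
    = (10 - 1) / 0.56
    = 9 / 0.56
    = 16.07 mm/day


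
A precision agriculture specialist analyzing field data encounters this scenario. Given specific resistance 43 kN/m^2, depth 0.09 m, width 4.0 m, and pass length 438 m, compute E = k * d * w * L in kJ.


E = k * d * w * L
  = 43 * 0.09 * 4.0 * 438
  = 6780.24 kJ


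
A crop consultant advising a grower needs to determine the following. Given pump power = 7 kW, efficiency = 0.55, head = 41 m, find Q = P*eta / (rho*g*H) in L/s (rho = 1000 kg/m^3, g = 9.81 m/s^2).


Q = (P * 1000 * eta) / (rho * g * H)
  = (7 * 1000 * 0.55) / (1000 * 9.81 * 41)
  = 3850 / 402210
  = 0.00957 m^3/s = 9.57 L/s


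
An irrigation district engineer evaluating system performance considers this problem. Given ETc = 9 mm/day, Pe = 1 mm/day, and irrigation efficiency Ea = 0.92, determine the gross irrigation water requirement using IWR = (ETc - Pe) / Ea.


IWR = (ETc - Pe) / Ea
    = (9 - 1) / 0.92
    = 8 / 0.92
    = 8.70 mm/day


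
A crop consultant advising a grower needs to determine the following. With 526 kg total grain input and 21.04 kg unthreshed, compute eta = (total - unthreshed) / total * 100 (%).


eta = (total - unthreshed) / total * 100
    = (526 - 21.04) / 526 * 100
    = 504.96 / 526 * 100
    = 96%


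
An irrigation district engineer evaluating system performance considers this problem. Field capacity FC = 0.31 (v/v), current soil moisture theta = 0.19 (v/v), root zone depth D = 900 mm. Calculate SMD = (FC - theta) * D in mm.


SMD = (FC - theta) * D
    = (0.31 - 0.19) * 900
    = 0.120 * 900
    = 108 mm


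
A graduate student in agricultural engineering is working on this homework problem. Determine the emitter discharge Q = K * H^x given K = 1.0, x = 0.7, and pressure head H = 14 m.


Q = K * H^x
  = 1.0 * 14^0.7
  = 1.0 * 6.3429
  = 6.34 L/h


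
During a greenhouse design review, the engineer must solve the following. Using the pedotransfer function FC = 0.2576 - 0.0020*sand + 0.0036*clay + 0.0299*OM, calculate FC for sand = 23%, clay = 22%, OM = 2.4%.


FC = 0.2576 - 0.0020*23 + 0.0036*22 + 0.0299*2.4
   = 0.2576 - 0.0460 + 0.0792 + 0.0718
   = 0.3626


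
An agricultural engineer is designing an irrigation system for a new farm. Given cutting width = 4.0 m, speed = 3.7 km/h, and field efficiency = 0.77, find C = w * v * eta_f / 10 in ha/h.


C = w * v * eta_f / 10
  = 4.0 * 3.7 * 0.77 / 10
  = 11.40 / 10
  = 1.14 ha/h


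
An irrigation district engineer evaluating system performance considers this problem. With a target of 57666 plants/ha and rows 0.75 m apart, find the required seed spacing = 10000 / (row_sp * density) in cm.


spacing = 10000 / (row_sp * density)
        = 10000 / (0.75 * 57666)
        = 10000 / 43249.50
        = 0.23122 m = 23.12 cm


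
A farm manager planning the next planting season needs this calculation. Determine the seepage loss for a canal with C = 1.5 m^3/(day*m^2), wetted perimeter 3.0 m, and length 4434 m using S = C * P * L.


S = C * P * L
  = 1.5 * 3.0 * 4434
  = 19953 m^3/day


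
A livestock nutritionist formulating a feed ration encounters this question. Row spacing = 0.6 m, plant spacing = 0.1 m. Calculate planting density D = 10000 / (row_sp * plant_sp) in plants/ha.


D = 10000 / (row_sp * plant_sp)
  = 10000 / (0.6 * 0.1)
  = 10000 / 0.0600
  = 166666.67 plants/ha


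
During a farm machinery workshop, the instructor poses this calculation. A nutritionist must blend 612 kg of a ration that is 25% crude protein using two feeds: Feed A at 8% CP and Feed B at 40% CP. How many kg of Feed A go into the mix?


parts_A = CP_b - target = 40 - 25 = 15
parts_B = target - CP_a = 25 - 8 = 17
total_parts = 15 + 17 = 32
Feed A = 612 * 15 / 32 = 286.88 kg
Feed B = 612 * 17 / 32 = 325.13 kg

286.88 kg


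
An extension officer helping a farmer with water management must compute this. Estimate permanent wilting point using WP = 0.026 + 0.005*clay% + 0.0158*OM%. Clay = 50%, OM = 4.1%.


WP = 0.026 + 0.005*50 + 0.0158*4.1
   = 0.026 + 0.2500 + 0.0648
   = 0.3408


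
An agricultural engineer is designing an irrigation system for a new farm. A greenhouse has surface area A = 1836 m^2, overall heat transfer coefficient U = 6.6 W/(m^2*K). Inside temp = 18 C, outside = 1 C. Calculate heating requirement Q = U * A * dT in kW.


dT = 18 - (1) = 17 K
Q = U * A * dT
  = 6.6 * 1836 * 17
  = 205999.20 W = 206.00 kW


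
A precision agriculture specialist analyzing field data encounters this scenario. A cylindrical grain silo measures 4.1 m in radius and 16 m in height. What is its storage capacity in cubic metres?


V = pi * r^2 * h
  = pi * 4.1^2 * 16
  = pi * 16.81 * 16
  = 844.96 m^3


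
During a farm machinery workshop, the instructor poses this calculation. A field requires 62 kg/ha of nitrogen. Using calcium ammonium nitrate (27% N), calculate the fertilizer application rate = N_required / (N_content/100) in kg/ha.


Rate = N_required / (N_content / 100)
     = 62 / (27 / 100)
     = 62 / 0.27
     = 229.63 kg/ha


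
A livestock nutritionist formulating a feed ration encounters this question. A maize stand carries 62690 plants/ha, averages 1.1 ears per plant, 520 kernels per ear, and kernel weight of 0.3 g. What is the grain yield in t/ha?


Y = density * ears * kernels * kw
  = 62690 * 1.1 * 520 * 0.3 g/ha
  = 10757604 g/ha
  = 10757.60 kg/ha = 10.76 t/ha


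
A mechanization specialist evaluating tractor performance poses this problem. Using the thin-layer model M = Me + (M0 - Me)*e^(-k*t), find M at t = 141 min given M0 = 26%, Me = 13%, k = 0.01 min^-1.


M = Me + (M0 - Me) * e^(-k*t)
  = 13 + (26 - 13) * e^(-0.01*141)
  = 13 + 13 * e^(-1.410)
  = 13 + 13 * 0.24414
  = 13 + 3.1739
  = 16.17%


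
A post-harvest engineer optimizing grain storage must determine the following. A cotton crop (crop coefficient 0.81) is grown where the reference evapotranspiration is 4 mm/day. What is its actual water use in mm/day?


ETc = Kc * ET0
    = 0.81 * 4
    = 3.24 mm/day


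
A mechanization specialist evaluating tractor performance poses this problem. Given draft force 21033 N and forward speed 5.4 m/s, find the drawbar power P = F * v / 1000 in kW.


P = F * v / 1000
  = 21033 * 5.4 / 1000
  = 113578.20 / 1000
  = 113.58 kW


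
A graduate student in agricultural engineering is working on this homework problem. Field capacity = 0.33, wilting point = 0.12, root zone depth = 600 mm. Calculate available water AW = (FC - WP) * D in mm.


AW = (FC - WP) * D
   = (0.33 - 0.12) * 600
   = 0.21 * 600
   = 126 mm


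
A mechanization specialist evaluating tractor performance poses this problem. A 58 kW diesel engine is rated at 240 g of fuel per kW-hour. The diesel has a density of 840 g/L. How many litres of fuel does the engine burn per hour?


FC = P * BSFC / rho_fuel
   = 58 * 240 / 840
   = 13920 / 840
   = 16.57 L/h


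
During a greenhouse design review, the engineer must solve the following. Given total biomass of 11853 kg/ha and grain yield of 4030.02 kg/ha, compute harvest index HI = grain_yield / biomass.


HI = grain_yield / biomass
   = 4030.02 / 11853
   = 0.34


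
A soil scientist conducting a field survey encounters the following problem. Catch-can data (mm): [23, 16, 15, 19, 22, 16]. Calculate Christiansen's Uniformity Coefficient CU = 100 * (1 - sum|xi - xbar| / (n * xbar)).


xbar = 111 / 6 = 18.500
sum|xi - xbar| = 17
CU = 100 * (1 - 17 / (6 * 18.500))
   = 100 * (1 - 0.1532)
   = 84.68%


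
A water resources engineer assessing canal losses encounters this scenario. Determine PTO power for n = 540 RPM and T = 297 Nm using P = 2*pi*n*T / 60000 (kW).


P = 2*pi*n*T / 60000
  = 2*pi * 540 * 297 / 60000
  = 1007697.26 / 60000
  = 16.79 kW


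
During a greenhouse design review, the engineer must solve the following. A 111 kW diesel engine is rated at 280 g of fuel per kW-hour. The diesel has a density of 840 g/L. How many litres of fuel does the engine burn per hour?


FC = P * BSFC / rho_fuel
   = 111 * 280 / 840
   = 31080 / 840
   = 37 L/h


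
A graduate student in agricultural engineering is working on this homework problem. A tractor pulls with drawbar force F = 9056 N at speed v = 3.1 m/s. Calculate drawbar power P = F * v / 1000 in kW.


P = F * v / 1000
  = 9056 * 3.1 / 1000
  = 28073.60 / 1000
  = 28.07 kW


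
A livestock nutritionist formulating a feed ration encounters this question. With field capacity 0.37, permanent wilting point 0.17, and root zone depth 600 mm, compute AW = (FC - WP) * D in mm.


AW = (FC - WP) * D
   = (0.37 - 0.17) * 600
   = 0.20 * 600
   = 120 mm


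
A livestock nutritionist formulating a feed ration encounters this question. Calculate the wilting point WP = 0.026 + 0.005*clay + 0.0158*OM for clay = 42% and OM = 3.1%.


WP = 0.026 + 0.005*42 + 0.0158*3.1
   = 0.026 + 0.2100 + 0.0490
   = 0.2850


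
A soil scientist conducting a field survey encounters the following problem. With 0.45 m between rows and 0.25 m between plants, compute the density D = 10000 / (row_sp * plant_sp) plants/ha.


D = 10000 / (row_sp * plant_sp)
  = 10000 / (0.45 * 0.25)
  = 10000 / 0.1125
  = 88888.89 plants/ha


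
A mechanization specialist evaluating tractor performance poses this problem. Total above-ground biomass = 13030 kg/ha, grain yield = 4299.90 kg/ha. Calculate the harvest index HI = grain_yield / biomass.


HI = grain_yield / biomass
   = 4299.90 / 13030
   = 0.33


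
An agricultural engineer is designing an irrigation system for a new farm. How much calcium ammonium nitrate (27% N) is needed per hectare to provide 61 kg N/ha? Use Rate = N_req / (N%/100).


Rate = N_required / (N_content / 100)
     = 61 / (27 / 100)
     = 61 / 0.27
     = 225.93 kg/ha


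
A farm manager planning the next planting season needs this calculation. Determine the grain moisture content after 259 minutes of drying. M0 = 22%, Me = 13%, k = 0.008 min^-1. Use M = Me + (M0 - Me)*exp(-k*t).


M = Me + (M0 - Me) * e^(-k*t)
  = 13 + (22 - 13) * e^(-0.008*259)
  = 13 + 9 * e^(-2.072)
  = 13 + 9 * 0.12593
  = 13 + 1.1334
  = 14.13%


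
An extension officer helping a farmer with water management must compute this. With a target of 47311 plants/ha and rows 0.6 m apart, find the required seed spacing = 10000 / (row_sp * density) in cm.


spacing = 10000 / (row_sp * density)
        = 10000 / (0.6 * 47311)
        = 10000 / 28386.60
        = 0.35228 m = 35.23 cm


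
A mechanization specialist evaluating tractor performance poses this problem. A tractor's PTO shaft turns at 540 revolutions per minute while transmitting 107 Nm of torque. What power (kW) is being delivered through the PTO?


P = 2*pi*n*T / 60000
  = 2*pi * 540 * 107 / 60000
  = 363042.45 / 60000
  = 6.05 kW


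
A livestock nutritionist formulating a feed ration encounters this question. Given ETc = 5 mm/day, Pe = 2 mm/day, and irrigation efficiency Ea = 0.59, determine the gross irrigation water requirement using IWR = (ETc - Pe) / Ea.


IWR = (ETc - Pe) / Ea
    = (5 - 2) / 0.59
    = 3 / 0.59
    = 5.08 mm/day


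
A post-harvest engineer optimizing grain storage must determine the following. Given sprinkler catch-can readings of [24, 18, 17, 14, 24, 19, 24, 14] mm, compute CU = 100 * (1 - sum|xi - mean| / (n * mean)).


xbar = 154 / 8 = 19.250
sum|xi - xbar| = 28.500
CU = 100 * (1 - 28.500 / (8 * 19.250))
   = 100 * (1 - 0.1851)
   = 81.49%


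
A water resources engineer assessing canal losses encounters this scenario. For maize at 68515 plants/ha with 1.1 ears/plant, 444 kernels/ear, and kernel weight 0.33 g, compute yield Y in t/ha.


Y = density * ears * kernels * kw
  = 68515 * 1.1 * 444 * 0.33 g/ha
  = 11042699.58 g/ha
  = 11042.70 kg/ha = 11.04 t/ha


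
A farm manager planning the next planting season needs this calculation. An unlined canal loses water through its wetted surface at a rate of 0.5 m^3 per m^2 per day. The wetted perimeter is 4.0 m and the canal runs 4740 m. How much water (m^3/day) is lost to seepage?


S = C * P * L
  = 0.5 * 4.0 * 4740
  = 9480 m^3/day


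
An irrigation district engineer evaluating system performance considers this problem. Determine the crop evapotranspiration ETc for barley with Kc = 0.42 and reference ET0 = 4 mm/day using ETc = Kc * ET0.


ETc = Kc * ET0
    = 0.42 * 4
    = 1.68 mm/day


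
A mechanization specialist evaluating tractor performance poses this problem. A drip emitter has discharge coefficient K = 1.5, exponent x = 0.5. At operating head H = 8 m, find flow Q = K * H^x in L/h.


Q = K * H^x
  = 1.5 * 8^0.5
  = 1.5 * 2.8284
  = 4.24 L/h


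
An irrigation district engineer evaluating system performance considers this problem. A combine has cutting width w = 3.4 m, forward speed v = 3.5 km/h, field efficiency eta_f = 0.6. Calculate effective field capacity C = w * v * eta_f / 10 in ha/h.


C = w * v * eta_f / 10
  = 3.4 * 3.5 * 0.6 / 10
  = 7.14 / 10
  = 0.71 ha/h


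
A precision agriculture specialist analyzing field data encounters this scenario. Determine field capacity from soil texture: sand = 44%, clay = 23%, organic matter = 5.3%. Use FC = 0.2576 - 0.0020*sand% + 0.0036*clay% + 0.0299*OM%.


FC = 0.2576 - 0.0020*44 + 0.0036*23 + 0.0299*5.3
   = 0.2576 - 0.0880 + 0.0828 + 0.1585
   = 0.4109


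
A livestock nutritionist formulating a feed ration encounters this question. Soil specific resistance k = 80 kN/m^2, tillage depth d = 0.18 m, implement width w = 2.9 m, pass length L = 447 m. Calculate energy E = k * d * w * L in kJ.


E = k * d * w * L
  = 80 * 0.18 * 2.9 * 447
  = 18666.72 kJ


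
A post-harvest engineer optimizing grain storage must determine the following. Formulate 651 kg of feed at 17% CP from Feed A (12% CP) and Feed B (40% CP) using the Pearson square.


parts_A = CP_b - target = 40 - 17 = 23
parts_B = target - CP_a = 17 - 12 = 5
total_parts = 23 + 5 = 28
Feed A = 651 * 23 / 28 = 534.75 kg
Feed B = 651 * 5 / 28 = 116.25 kg

534.75 kg


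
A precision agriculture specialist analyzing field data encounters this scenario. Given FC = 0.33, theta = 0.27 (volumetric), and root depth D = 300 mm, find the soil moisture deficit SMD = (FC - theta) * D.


SMD = (FC - theta) * D
    = (0.33 - 0.27) * 300
    = 0.060 * 300
    = 18 mm


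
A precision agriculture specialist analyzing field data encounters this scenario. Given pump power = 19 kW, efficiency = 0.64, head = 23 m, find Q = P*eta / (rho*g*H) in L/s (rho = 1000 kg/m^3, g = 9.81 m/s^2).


Q = (P * 1000 * eta) / (rho * g * H)
  = (19 * 1000 * 0.64) / (1000 * 9.81 * 23)
  = 12160 / 225630
  = 0.05389 m^3/s = 53.89 L/s


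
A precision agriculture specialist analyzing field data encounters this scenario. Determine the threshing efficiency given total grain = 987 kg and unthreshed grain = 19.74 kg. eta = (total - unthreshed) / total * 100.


eta = (total - unthreshed) / total * 100
    = (987 - 19.74) / 987 * 100
    = 967.26 / 987 * 100
    = 98%


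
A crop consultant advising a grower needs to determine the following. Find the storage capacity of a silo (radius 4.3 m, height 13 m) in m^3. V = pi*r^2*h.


V = pi * r^2 * h
  = pi * 4.3^2 * 13
  = pi * 18.49 * 13
  = 755.14 m^3


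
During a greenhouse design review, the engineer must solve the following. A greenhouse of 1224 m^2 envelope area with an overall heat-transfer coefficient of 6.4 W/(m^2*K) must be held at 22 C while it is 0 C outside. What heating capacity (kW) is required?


dT = 22 - (0) = 22 K
Q = U * A * dT
  = 6.4 * 1224 * 22
  = 172339.20 W = 172.34 kW


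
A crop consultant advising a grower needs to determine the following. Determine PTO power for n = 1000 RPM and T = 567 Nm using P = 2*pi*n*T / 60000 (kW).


P = 2*pi*n*T / 60000
  = 2*pi * 1000 * 567 / 60000
  = 3562566.07 / 60000
  = 59.38 kW


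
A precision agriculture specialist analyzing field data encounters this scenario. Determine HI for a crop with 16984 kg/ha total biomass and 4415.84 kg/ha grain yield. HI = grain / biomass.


HI = grain_yield / biomass
   = 4415.84 / 16984
   = 0.26


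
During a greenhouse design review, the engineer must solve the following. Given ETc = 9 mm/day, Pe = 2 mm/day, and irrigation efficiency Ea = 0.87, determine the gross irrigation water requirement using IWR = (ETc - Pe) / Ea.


IWR = (ETc - Pe) / Ea
    = (9 - 2) / 0.87
    = 7 / 0.87
    = 8.05 mm/day


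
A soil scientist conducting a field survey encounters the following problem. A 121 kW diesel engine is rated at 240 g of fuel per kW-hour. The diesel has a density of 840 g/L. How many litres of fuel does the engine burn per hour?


FC = P * BSFC / rho_fuel
   = 121 * 240 / 840
   = 29040 / 840
   = 34.57 L/h


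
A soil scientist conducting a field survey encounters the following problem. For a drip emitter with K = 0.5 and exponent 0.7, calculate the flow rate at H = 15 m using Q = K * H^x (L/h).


Q = K * H^x
  = 0.5 * 15^0.7
  = 0.5 * 6.6568
  = 3.33 L/h


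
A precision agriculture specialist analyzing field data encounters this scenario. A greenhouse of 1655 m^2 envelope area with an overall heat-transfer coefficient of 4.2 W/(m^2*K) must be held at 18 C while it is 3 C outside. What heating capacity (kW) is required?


dT = 18 - (3) = 15 K
Q = U * A * dT
  = 4.2 * 1655 * 15
  = 104265 W = 104.27 kW


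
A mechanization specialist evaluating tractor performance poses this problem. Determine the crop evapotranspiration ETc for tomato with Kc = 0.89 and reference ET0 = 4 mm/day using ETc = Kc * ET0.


ETc = Kc * ET0
    = 0.89 * 4
    = 3.56 mm/day


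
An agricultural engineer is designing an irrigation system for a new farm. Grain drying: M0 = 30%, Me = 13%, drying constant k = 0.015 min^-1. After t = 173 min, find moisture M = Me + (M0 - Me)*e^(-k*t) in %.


M = Me + (M0 - Me) * e^(-k*t)
  = 13 + (30 - 13) * e^(-0.015*173)
  = 13 + 17 * e^(-2.595)
  = 13 + 17 * 0.07465
  = 13 + 1.2690
  = 14.27%


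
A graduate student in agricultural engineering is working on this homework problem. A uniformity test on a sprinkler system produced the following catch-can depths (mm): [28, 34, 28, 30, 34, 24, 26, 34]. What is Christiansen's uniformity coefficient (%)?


xbar = 238 / 8 = 29.750
sum|xi - xbar| = 26
CU = 100 * (1 - 26 / (8 * 29.750))
   = 100 * (1 - 0.1092)
   = 89.08%


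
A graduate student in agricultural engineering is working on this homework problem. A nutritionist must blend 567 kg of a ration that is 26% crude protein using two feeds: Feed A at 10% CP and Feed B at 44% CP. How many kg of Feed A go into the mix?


parts_A = CP_b - target = 44 - 26 = 18
parts_B = target - CP_a = 26 - 10 = 16
total_parts = 18 + 16 = 34
Feed A = 567 * 18 / 34 = 300.18 kg
Feed B = 567 * 16 / 34 = 266.82 kg

300.18 kg


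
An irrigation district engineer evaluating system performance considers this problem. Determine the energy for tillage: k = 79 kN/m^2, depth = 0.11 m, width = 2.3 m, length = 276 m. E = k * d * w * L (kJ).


E = k * d * w * L
  = 79 * 0.11 * 2.3 * 276
  = 5516.41 kJ


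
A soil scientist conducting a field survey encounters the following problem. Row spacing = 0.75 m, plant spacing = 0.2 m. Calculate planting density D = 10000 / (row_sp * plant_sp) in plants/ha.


D = 10000 / (row_sp * plant_sp)
  = 10000 / (0.75 * 0.2)
  = 10000 / 0.1500
  = 66666.67 plants/ha


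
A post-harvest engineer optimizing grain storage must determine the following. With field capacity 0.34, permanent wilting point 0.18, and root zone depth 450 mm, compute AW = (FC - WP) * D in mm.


AW = (FC - WP) * D
   = (0.34 - 0.18) * 450
   = 0.16 * 450
   = 72 mm


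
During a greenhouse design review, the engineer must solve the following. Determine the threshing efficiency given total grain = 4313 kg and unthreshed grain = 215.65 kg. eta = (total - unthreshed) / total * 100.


eta = (total - unthreshed) / total * 100
    = (4313 - 215.65) / 4313 * 100
    = 4097.35 / 4313 * 100
    = 95%


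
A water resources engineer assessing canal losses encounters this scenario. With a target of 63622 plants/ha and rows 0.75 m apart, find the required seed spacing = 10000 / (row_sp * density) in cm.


spacing = 10000 / (row_sp * density)
        = 10000 / (0.75 * 63622)
        = 10000 / 47716.50
        = 0.20957 m = 20.96 cm


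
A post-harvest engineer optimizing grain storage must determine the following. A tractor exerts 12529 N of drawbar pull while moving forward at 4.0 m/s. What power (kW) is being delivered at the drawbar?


P = F * v / 1000
  = 12529 * 4.0 / 1000
  = 50116 / 1000
  = 50.12 kW


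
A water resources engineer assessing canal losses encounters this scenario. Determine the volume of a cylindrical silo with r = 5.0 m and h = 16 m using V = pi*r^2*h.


V = pi * r^2 * h
  = pi * 5.0^2 * 16
  = pi * 25 * 16
  = 1256.64 m^3


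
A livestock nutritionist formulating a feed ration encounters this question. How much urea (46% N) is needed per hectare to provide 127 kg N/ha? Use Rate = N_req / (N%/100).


Rate = N_required / (N_content / 100)
     = 127 / (46 / 100)
     = 127 / 0.46
     = 276.09 kg/ha


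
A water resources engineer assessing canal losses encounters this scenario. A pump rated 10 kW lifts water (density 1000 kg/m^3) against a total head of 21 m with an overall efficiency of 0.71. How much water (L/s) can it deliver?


Q = (P * 1000 * eta) / (rho * g * H)
  = (10 * 1000 * 0.71) / (1000 * 9.81 * 21)
  = 7100 / 206010
  = 0.03446 m^3/s = 34.46 L/s


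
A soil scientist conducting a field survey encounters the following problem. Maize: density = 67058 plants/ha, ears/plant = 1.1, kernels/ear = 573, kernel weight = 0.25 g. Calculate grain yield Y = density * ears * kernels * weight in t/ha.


Y = density * ears * kernels * kw
  = 67058 * 1.1 * 573 * 0.25 g/ha
  = 10566664.35 g/ha
  = 10566.66 kg/ha = 10.57 t/ha


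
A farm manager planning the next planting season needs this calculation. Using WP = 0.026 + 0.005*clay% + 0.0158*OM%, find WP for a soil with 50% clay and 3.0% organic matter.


WP = 0.026 + 0.005*50 + 0.0158*3.0
   = 0.026 + 0.2500 + 0.0474
   = 0.3234


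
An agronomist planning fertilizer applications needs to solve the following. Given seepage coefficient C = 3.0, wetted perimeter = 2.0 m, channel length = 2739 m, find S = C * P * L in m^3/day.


S = C * P * L
  = 3.0 * 2.0 * 2739
  = 16434 m^3/day


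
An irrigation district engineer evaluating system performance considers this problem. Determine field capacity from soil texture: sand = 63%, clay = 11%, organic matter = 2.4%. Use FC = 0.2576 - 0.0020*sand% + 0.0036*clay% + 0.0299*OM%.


FC = 0.2576 - 0.0020*63 + 0.0036*11 + 0.0299*2.4
   = 0.2576 - 0.1260 + 0.0396 + 0.0718
   = 0.2430


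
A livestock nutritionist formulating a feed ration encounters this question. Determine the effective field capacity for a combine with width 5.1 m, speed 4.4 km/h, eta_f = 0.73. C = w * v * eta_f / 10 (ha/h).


C = w * v * eta_f / 10
  = 5.1 * 4.4 * 0.73 / 10
  = 16.38 / 10
  = 1.64 ha/h


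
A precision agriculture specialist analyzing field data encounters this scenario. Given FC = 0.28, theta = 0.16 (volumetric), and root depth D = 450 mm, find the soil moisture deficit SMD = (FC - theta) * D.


SMD = (FC - theta) * D
    = (0.28 - 0.16) * 450
    = 0.120 * 450
    = 54 mm


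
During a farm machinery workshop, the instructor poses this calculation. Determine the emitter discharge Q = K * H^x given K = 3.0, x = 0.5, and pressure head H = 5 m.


Q = K * H^x
  = 3.0 * 5^0.5
  = 3.0 * 2.2361
  = 6.71 L/h


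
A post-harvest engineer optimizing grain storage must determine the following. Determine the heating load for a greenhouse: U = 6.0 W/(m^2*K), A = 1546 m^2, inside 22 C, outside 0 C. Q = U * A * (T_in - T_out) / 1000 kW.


dT = 22 - (0) = 22 K
Q = U * A * dT
  = 6.0 * 1546 * 22
  = 204072 W = 204.07 kW


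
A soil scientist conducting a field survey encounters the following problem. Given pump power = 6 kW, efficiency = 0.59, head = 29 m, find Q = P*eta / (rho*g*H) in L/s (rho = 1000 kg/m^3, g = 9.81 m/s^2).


Q = (P * 1000 * eta) / (rho * g * H)
  = (6 * 1000 * 0.59) / (1000 * 9.81 * 29)
  = 3540 / 284490
  = 0.01244 m^3/s = 12.44 L/s


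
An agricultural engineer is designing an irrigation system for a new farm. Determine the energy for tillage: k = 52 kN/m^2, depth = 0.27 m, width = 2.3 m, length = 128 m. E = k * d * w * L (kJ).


E = k * d * w * L
  = 52 * 0.27 * 2.3 * 128
  = 4133.38 kJ


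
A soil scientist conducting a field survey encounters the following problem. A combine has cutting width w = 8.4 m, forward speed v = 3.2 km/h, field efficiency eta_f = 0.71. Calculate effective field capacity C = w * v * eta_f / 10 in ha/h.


C = w * v * eta_f / 10
  = 8.4 * 3.2 * 0.71 / 10
  = 19.08 / 10
  = 1.91 ha/h


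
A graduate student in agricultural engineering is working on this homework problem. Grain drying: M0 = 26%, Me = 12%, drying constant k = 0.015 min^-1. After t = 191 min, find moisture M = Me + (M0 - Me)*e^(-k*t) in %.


M = Me + (M0 - Me) * e^(-k*t)
  = 12 + (26 - 12) * e^(-0.015*191)
  = 12 + 14 * e^(-2.865)
  = 12 + 14 * 0.05698
  = 12 + 0.7978
  = 12.80%


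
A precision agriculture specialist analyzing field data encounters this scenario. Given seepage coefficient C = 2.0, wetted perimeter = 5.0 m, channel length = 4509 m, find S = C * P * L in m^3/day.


S = C * P * L
  = 2.0 * 5.0 * 4509
  = 45090 m^3/day


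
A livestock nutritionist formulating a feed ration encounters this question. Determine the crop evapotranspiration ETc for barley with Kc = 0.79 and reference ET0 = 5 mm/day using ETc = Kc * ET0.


ETc = Kc * ET0
    = 0.79 * 5
    = 3.95 mm/day


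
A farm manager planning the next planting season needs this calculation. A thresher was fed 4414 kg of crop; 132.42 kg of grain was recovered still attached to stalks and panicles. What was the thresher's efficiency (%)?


eta = (total - unthreshed) / total * 100
    = (4414 - 132.42) / 4414 * 100
    = 4281.58 / 4414 * 100
    = 97%
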